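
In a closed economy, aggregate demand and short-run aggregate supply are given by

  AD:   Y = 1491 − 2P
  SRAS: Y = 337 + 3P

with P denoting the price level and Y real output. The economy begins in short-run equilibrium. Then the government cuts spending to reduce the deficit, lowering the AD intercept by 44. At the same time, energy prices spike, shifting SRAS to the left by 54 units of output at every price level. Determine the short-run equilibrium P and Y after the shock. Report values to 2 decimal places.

P = 232.80, Y = 981.40

After both shocks: AD is Y = 1447 − 2P and SRAS is Y = 283 + 3P.
Setting them equal: 1164 = 5P, so P = 232.80.
Substituting into AD, Y = 981.40.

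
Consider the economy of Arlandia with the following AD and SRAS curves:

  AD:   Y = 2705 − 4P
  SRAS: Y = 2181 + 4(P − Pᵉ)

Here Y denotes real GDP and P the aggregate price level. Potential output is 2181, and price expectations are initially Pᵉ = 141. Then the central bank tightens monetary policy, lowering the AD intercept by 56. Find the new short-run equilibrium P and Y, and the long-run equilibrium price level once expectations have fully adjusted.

Short run: P = 129, Y = 2133. Long run: P = 117.

AD shifts left: new AD is Y = 2649 − 4P. With Pᵉ = 141, SRAS is Y = 1617 + 4P.
Short run: 2649 − 4P = 1617 + 4P gives 1032 = 8P, so P = 129 and Y = 2649 − 4·129 = 2133.
Y = 2133 is below potential 2181; expectations adjust and SRAS shifts right until Y = 2181.
Long run: on the new AD curve, 2181 = 2649 − 4P gives P = 117.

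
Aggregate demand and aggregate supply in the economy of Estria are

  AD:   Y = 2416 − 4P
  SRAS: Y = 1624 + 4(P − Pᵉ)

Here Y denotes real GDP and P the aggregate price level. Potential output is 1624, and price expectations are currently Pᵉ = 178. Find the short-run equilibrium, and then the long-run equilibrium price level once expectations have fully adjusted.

Short run: P = 188, Y = 1664. Long run: P = 198.

Short run: with Pᵉ = 178, SRAS is Y = 912 + 4P. Setting AD = SRAS gives 1504 = 8P, so P = 188 and Y = 2416 − 4·188 = 1664.
Output 1664 is above potential 1624, so over time expected prices rise and SRAS shifts left until Y returns to 1624.
Long run: Y = 1624 on the AD curve gives 1624 = 2416 − 4P, so P = 198.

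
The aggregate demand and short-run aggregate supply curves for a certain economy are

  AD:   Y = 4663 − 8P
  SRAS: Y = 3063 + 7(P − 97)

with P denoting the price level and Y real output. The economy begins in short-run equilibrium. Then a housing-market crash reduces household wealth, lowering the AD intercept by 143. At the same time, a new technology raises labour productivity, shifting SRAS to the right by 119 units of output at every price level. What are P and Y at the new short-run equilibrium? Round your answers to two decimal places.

P = 134.47, Y = 3444.27

After both shocks: AD is Y = 4520 − 8P and SRAS is Y = 2503 + 7P.
Setting them equal: 2017 = 15P, so P = 134.47.
Substituting into AD, Y = 3444.27.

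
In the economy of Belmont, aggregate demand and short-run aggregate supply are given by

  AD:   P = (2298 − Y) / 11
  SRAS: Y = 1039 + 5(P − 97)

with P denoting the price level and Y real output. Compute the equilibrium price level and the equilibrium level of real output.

Write SRAS as Y = 1039 + 5P − 485 = 554 + 5P.
Rearrange AD to Y = 2298 − 11P.
Set AD = SRAS: 2298 − 11P = 554 + 5P, so 1744 = 16P and P = 109.
Then Y = 2298 − 11·109 = 1099.

P = 109, Y = 1099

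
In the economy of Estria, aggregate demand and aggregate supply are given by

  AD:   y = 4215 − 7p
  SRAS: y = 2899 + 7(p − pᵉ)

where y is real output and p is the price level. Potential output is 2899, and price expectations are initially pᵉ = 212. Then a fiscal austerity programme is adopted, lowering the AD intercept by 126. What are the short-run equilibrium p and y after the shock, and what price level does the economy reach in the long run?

Short run: p = 191, y = 2752. Long run: p = 170.

AD shifts left: new AD is y = 4089 − 7p. With pᵉ = 212, SRAS is y = 1415 + 7p.
Short run: 4089 − 7p = 1415 + 7p gives 2674 = 14p, so p = 191 and y = 4089 − 7·191 = 2752.
y = 2752 is below potential 2899; expectations adjust and SRAS shifts right until y = 2899.
Long run: on the new AD curve, 2899 = 4089 − 7p gives p = 170.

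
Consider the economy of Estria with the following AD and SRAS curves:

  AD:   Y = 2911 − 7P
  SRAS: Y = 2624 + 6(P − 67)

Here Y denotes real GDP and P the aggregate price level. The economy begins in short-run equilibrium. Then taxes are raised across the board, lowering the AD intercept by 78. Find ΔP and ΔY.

This is a negative demand shock: AD shifts left.
New AD: Y = 2833 − 7P.
SRAS can be written Y = 2222 + 6P.
Set AD = SRAS: 2833 − 7P = 2222 + 6P, so 611 = 13P and P = 47.
Y = 2833 − 7·47 = 2504.
Initially P = 53, Y = 2540, so ΔP = -6 and ΔY = -36.

ΔP = -6, ΔY = -36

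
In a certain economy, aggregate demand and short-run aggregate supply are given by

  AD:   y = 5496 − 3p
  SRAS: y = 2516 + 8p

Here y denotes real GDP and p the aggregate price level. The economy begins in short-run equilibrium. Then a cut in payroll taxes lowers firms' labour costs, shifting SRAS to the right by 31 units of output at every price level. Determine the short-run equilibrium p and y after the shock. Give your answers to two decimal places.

This is a positive supply shock: SRAS shifts right.
New SRAS: y = 2547 + 8p.
Set AD = SRAS: 5496 − 3p = 2547 + 8p, so 2949 = 11p and p = 268.09.
Substituting into AD, y = 4691.73.

p = 268.09, y = 4691.73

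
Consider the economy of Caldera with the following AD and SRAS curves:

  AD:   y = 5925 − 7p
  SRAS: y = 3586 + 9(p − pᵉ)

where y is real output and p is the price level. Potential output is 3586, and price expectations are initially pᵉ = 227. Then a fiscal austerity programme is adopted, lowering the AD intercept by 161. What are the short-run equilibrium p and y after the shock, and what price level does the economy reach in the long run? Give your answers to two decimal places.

AD shifts left: new AD is y = 5764 − 7p. With pᵉ = 227, SRAS is y = 1543 + 9p.
Short run: 5764 − 7p = 1543 + 9p gives 4221 = 16p, so p = 263.81 and y = 5764 − 7p = 3917.31.
y = 3917.31 is above potential 3586; expectations adjust and SRAS shifts left until y = 3586.
Long run: on the new AD curve, 3586 = 5764 − 7p gives p = 311.14.

Short run: p = 263.81, y = 3917.31. Long run: p = 311.14.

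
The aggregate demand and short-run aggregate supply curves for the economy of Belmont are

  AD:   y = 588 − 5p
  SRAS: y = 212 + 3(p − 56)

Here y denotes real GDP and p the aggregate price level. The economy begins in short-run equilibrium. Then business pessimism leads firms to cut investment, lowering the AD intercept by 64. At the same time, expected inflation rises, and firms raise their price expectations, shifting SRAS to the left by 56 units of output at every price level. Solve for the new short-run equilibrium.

After both shocks: AD is y = 524 − 5p and SRAS is y = 3p − 12.
Setting them equal: 536 = 8p, so p = 67.
y = 524 − 5·67 = 189.

p = 67, y = 189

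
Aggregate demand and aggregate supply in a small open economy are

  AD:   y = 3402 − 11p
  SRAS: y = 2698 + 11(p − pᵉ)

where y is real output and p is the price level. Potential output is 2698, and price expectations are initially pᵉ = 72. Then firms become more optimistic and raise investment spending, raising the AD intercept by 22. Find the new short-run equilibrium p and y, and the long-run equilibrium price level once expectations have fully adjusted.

Short run: p = 69, y = 2665. Long run: p = 66.

AD shifts right: new AD is y = 3424 − 11p. With pᵉ = 72, SRAS is y = 1906 + 11p.
Short run: 3424 − 11p = 1906 + 11p gives 1518 = 22p, so p = 69 and y = 3424 − 11·69 = 2665.
y = 2665 is below potential 2698; expectations adjust and SRAS shifts right until y = 2698.
Long run: on the new AD curve, 2698 = 3424 − 11p gives p = 66.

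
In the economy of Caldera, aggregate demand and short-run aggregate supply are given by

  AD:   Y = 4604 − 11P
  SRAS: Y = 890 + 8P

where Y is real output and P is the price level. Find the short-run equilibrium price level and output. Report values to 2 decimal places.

P = 195.47, Y = 2453.79

Set AD = SRAS: 4604 − 11P = 890 + 8P, so 3714 = 19P and P = 195.47.
Substituting into AD, Y = 4604 − 11P = 2453.79.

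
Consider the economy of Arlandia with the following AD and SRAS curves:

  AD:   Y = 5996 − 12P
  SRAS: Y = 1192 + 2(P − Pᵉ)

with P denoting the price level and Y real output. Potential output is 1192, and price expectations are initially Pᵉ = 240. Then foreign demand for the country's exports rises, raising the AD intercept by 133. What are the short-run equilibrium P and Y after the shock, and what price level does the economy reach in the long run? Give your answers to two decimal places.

Short run: P = 386.93, Y = 1485.86. Long run: P = 411.42.

AD shifts right: new AD is Y = 6129 − 12P. With Pᵉ = 240, SRAS is Y = 712 + 2P.
Short run: 6129 − 12P = 712 + 2P gives 5417 = 14P, so P = 386.93 and Y = 6129 − 12P = 1485.86.
Y = 1485.86 is above potential 1192; expectations adjust and SRAS shifts left until Y = 1192.
Long run: on the new AD curve, 1192 = 6129 − 12P gives P = 411.42.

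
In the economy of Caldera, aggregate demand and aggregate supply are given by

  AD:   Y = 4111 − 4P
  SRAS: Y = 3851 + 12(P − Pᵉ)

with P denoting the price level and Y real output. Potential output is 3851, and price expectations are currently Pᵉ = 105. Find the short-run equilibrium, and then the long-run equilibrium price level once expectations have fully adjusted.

Short run: with Pᵉ = 105, SRAS is Y = 2591 + 12P. Setting AD = SRAS gives 1520 = 16P, so P = 95 and Y = 4111 − 4·95 = 3731.
Output 3731 is below potential 3851, so over time expected prices fall and SRAS shifts right until Y returns to 3851.
Long run: Y = 3851 on the AD curve gives 3851 = 4111 − 4P, so P = 65.

Short run: P = 95, Y = 3731. Long run: P = 65.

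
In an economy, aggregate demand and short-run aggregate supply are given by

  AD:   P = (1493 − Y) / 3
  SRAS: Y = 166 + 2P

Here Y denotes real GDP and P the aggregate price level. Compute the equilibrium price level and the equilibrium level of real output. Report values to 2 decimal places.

P = 265.40, Y = 696.80

Rearrange AD to Y = 1493 − 3P.
Set AD = SRAS: 1493 − 3P = 166 + 2P, so 1327 = 5P and P = 265.40.
Substituting into AD, Y = 1493 − 3P = 696.80.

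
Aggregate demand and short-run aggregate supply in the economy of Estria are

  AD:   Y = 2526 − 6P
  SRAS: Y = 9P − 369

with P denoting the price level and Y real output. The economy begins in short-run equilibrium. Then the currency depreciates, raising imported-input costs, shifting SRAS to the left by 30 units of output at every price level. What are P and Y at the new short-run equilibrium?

This is a negative supply shock: SRAS shifts left.
New SRAS: Y = 9P − 399.
Set AD = SRAS: 2526 − 6P = 9P − 399, so 2925 = 15P and P = 195.
Y = 2526 − 6·195 = 1356.

P = 195, Y = 1356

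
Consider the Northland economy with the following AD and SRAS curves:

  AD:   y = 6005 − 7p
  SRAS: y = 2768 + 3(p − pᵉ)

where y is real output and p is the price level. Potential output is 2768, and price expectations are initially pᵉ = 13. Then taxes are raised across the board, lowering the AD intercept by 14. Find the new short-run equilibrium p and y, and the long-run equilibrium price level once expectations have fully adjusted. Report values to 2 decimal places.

AD shifts left: new AD is y = 5991 − 7p. With pᵉ = 13, SRAS is y = 2729 + 3p.
Short run: 5991 − 7p = 2729 + 3p gives 3262 = 10p, so p = 326.20 and y = 5991 − 7p = 3707.60.
y = 3707.60 is above potential 2768; expectations adjust and SRAS shifts left until y = 2768.
Long run: on the new AD curve, 2768 = 5991 − 7p gives p = 460.43.

Short run: p = 326.20, y = 3707.60. Long run: p = 460.43.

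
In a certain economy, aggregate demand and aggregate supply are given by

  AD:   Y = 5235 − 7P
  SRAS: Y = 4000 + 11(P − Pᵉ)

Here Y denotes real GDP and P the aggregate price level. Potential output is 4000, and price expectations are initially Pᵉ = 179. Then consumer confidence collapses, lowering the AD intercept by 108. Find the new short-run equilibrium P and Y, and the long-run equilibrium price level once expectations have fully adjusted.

Short run: P = 172, Y = 3923. Long run: P = 161.

AD shifts left: new AD is Y = 5127 − 7P. With Pᵉ = 179, SRAS is Y = 2031 + 11P.
Short run: 5127 − 7P = 2031 + 11P gives 3096 = 18P, so P = 172 and Y = 5127 − 7·172 = 3923.
Y = 3923 is below potential 4000; expectations adjust and SRAS shifts right until Y = 4000.
Long run: on the new AD curve, 4000 = 5127 − 7P gives P = 161.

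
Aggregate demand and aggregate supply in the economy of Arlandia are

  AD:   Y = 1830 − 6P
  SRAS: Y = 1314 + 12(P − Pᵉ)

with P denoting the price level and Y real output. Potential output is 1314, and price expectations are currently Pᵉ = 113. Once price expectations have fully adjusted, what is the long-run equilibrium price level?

Short run: with Pᵉ = 113, SRAS is Y = 12P − 42. Setting AD = SRAS gives 1872 = 18P, so P = 104 and Y = 1830 − 6·104 = 1206.
Output 1206 is below potential 1314, so over time expected prices fall and SRAS shifts right until Y returns to 1314.
Long run: Y = 1314 on the AD curve gives 1314 = 1830 − 6P, so P = 86.

Long-run P = 86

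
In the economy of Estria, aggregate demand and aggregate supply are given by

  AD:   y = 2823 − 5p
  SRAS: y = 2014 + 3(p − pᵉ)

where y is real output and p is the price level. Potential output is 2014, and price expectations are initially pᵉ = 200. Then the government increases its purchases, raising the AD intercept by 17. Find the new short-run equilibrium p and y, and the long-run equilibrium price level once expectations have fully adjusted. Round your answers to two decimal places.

AD shifts right: new AD is y = 2840 − 5p. With pᵉ = 200, SRAS is y = 1414 + 3p.
Short run: 2840 − 5p = 1414 + 3p gives 1426 = 8p, so p = 178.25 and y = 2840 − 5p = 1948.75.
y = 1948.75 is below potential 2014; expectations adjust and SRAS shifts right until y = 2014.
Long run: on the new AD curve, 2014 = 2840 − 5p gives p = 165.20.

Short run: p = 178.25, y = 1948.75. Long run: p = 165.20.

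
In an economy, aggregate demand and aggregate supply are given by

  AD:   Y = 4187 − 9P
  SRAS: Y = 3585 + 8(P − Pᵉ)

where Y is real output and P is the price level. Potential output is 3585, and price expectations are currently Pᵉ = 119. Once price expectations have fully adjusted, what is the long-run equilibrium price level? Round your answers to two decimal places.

Long-run P = 66.89

Short run: with Pᵉ = 119, SRAS is Y = 2633 + 8P. Setting AD = SRAS gives 1554 = 17P, so P = 91.41 and Y = 4187 − 9P = 3364.29.
Output 3364.29 is below potential 3585, so over time expected prices fall and SRAS shifts right until Y returns to 3585.
Long run: Y = 3585 on the AD curve gives 3585 = 4187 − 9P, so P = 66.89.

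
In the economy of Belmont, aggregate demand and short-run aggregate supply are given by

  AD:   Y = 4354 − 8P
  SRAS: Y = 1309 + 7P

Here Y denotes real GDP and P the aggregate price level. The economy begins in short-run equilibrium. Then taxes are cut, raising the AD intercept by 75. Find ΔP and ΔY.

ΔP = +5, ΔY = +35

This is a positive demand shock: AD shifts right.
New AD: Y = 4429 − 8P.
Set AD = SRAS: 4429 − 8P = 1309 + 7P, so 3120 = 15P and P = 208.
Y = 4429 − 8·208 = 2765.
Initially P = 203, Y = 2730, so ΔP = +5 and ΔY = +35.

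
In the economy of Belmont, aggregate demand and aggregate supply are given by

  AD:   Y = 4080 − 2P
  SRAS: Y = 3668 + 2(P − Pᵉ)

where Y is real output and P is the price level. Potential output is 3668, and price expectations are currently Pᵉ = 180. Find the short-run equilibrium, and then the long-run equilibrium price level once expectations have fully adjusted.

Short run: P = 193, Y = 3694. Long run: P = 206.

Short run: with Pᵉ = 180, SRAS is Y = 3308 + 2P. Setting AD = SRAS gives 772 = 4P, so P = 193 and Y = 4080 − 2·193 = 3694.
Output 3694 is above potential 3668, so over time expected prices rise and SRAS shifts left until Y returns to 3668.
Long run: Y = 3668 on the AD curve gives 3668 = 4080 − 2P, so P = 206.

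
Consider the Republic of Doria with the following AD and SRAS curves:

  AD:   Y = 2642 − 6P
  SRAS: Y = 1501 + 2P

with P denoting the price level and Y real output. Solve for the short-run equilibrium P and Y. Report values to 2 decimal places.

P = 142.63, Y = 1786.25

Set AD = SRAS: 2642 − 6P = 1501 + 2P, so 1141 = 8P and P = 142.63.
Substituting into AD, Y = 2642 − 6P = 1786.25.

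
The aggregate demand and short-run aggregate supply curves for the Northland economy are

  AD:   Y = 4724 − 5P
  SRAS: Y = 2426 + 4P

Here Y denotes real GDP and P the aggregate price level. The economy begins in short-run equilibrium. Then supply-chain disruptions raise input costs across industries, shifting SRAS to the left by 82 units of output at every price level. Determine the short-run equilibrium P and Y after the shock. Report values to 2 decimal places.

This is a negative supply shock: SRAS shifts left.
New SRAS: Y = 2344 + 4P.
Set AD = SRAS: 4724 − 5P = 2344 + 4P, so 2380 = 9P and P = 264.44.
Substituting into AD, Y = 3401.78.

P = 264.44, Y = 3401.78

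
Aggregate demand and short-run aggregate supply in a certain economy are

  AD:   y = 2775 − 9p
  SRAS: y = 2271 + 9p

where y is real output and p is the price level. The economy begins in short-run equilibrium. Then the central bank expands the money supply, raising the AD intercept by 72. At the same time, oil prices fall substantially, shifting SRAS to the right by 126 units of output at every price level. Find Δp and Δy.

After both shocks: AD is y = 2847 − 9p and SRAS is y = 2397 + 9p.
Setting them equal: 450 = 18p, so p = 25.
y = 2847 − 9·25 = 2622.
Initially p = 28, y = 2523, so Δp = -3 and Δy = +99.

Δp = -3, Δy = +99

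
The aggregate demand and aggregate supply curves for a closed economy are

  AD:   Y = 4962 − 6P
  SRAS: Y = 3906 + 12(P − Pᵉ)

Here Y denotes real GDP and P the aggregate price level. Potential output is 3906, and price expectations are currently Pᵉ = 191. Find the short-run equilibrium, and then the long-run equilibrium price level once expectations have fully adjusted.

Short run: with Pᵉ = 191, SRAS is Y = 1614 + 12P. Setting AD = SRAS gives 3348 = 18P, so P = 186 and Y = 4962 − 6·186 = 3846.
Output 3846 is below potential 3906, so over time expected prices fall and SRAS shifts right until Y returns to 3906.
Long run: Y = 3906 on the AD curve gives 3906 = 4962 − 6P, so P = 176.

Short run: P = 186, Y = 3846. Long run: P = 176.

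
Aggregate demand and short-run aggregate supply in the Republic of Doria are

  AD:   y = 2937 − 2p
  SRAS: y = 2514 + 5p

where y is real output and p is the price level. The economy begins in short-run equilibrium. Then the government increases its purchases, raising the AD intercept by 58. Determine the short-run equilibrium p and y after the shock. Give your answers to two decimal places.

This is a positive demand shock: AD shifts right.
New AD: y = 2995 − 2p.
Set AD = SRAS: 2995 − 2p = 2514 + 5p, so 481 = 7p and p = 68.71.
Substituting into AD, y = 2857.57.

p = 68.71, y = 2857.57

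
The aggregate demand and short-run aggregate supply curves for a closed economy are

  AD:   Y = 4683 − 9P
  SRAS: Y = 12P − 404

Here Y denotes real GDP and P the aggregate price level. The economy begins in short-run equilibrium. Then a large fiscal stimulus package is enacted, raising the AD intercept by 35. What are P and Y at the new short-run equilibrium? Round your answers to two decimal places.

This is a positive demand shock: AD shifts right.
New AD: Y = 4718 − 9P.
Set AD = SRAS: 4718 − 9P = 12P − 404, so 5122 = 21P and P = 243.90.
Substituting into AD, Y = 2522.86.

P = 243.90, Y = 2522.86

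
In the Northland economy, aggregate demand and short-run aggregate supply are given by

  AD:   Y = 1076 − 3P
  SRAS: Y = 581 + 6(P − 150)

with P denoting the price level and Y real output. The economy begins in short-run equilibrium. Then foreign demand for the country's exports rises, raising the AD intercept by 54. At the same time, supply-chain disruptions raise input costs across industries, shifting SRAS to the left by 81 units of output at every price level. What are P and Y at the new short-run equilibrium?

After both shocks: AD is Y = 1130 − 3P and SRAS is Y = 6P − 400.
Setting them equal: 1530 = 9P, so P = 170.
Y = 1130 − 3·170 = 620.

P = 170, Y = 620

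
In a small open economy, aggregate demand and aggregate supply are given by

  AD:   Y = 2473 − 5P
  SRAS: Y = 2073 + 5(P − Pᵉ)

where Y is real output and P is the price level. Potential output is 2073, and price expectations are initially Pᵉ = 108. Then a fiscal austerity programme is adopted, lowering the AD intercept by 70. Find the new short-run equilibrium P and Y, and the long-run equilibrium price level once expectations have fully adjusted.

AD shifts left: new AD is Y = 2403 − 5P. With Pᵉ = 108, SRAS is Y = 1533 + 5P.
Short run: 2403 − 5P = 1533 + 5P gives 870 = 10P, so P = 87 and Y = 2403 − 5·87 = 1968.
Y = 1968 is below potential 2073; expectations adjust and SRAS shifts right until Y = 2073.
Long run: on the new AD curve, 2073 = 2403 − 5P gives P = 66.

Short run: P = 87, Y = 1968. Long run: P = 66.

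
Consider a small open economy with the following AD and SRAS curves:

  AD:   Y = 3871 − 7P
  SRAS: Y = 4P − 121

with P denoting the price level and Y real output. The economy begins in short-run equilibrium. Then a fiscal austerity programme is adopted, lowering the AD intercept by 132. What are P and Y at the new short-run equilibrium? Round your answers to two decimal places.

This is a negative demand shock: AD shifts left.
New AD: Y = 3739 − 7P.
Set AD = SRAS: 3739 − 7P = 4P − 121, so 3860 = 11P and P = 350.91.
Substituting into AD, Y = 1282.64.

P = 350.91, Y = 1282.64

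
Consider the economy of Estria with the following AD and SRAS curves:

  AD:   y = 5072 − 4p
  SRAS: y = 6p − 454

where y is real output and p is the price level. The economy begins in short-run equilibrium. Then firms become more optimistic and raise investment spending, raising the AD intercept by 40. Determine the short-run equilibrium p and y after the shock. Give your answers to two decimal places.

This is a positive demand shock: AD shifts right.
New AD: y = 5112 − 4p.
Set AD = SRAS: 5112 − 4p = 6p − 454, so 5566 = 10p and p = 556.60.
Substituting into AD, y = 2885.60.

p = 556.60, y = 2885.60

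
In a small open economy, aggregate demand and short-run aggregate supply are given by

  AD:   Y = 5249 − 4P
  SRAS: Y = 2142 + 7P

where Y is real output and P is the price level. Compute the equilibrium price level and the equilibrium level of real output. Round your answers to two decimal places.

P = 282.45, Y = 4119.18

Set AD = SRAS: 5249 − 4P = 2142 + 7P, so 3107 = 11P and P = 282.45.
Substituting into AD, Y = 5249 − 4P = 4119.18.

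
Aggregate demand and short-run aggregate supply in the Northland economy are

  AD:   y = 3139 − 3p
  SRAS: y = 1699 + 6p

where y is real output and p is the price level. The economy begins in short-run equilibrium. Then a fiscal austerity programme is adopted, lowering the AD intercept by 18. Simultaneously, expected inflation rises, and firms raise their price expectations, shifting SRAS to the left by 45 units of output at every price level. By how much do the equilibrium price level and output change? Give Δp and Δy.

After both shocks: AD is y = 3121 − 3p and SRAS is y = 1654 + 6p.
Setting them equal: 1467 = 9p, so p = 163.
y = 3121 − 3·163 = 2632.
Initially p = 160, y = 2659, so Δp = +3 and Δy = -27.

Δp = +3, Δy = -27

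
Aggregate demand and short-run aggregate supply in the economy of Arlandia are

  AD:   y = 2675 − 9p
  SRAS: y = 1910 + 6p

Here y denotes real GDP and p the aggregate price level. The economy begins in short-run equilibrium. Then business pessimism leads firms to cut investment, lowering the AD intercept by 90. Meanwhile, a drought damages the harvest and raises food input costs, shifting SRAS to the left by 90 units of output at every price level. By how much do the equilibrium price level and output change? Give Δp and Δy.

After both shocks: AD is y = 2585 − 9p and SRAS is y = 1820 + 6p.
Setting them equal: 765 = 15p, so p = 51.
y = 2585 − 9·51 = 2126.
Initially p = 51, y = 2216, so Δp = +0 and Δy = -90.

Δp = +0, Δy = -90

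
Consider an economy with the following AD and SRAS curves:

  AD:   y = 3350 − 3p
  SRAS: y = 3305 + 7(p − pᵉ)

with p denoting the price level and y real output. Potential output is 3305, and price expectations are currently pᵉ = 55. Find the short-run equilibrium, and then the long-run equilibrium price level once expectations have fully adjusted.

Short run: with pᵉ = 55, SRAS is y = 2920 + 7p. Setting AD = SRAS gives 430 = 10p, so p = 43 and y = 3350 − 3·43 = 3221.
Output 3221 is below potential 3305, so over time expected prices fall and SRAS shifts right until y returns to 3305.
Long run: y = 3305 on the AD curve gives 3305 = 3350 − 3p, so p = 15.

Short run: p = 43, y = 3221. Long run: p = 15.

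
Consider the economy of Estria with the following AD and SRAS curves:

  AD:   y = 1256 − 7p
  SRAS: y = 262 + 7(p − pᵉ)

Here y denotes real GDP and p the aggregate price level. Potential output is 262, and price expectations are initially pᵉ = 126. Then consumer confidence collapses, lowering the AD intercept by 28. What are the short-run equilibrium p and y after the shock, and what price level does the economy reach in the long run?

Short run: p = 132, y = 304. Long run: p = 138.

AD shifts left: new AD is y = 1228 − 7p. With pᵉ = 126, SRAS is y = 7p − 620.
Short run: 1228 − 7p = 7p − 620 gives 1848 = 14p, so p = 132 and y = 1228 − 7·132 = 304.
y = 304 is above potential 262; expectations adjust and SRAS shifts left until y = 262.
Long run: on the new AD curve, 262 = 1228 − 7p gives p = 138.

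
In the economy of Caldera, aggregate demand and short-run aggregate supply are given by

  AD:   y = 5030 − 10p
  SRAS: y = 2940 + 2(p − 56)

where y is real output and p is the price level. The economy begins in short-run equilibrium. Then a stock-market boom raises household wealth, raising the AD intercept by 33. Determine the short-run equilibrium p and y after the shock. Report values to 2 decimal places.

p = 186.25, y = 3200.50

This is a positive demand shock: AD shifts right.
New AD: y = 5063 − 10p.
SRAS can be written y = 2828 + 2p.
Set AD = SRAS: 5063 − 10p = 2828 + 2p, so 2235 = 12p and p = 186.25.
Substituting into AD, y = 3200.50.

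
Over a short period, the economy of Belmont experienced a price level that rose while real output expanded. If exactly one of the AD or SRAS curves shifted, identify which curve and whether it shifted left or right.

AD shifted right

P rose and Y rose. An AD shift moves P and Y in the same direction; an SRAS shift moves them in opposite directions.
Here P and Y moved in the same direction, so the AD curve shifted.
Since Y rose, AD shifted right.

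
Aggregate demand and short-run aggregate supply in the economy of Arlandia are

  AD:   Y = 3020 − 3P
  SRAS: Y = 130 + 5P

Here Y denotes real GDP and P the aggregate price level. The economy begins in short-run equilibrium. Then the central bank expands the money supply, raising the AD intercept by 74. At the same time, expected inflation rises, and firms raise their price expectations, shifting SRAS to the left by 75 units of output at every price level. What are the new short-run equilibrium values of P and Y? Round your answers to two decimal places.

After both shocks: AD is Y = 3094 − 3P and SRAS is Y = 55 + 5P.
Setting them equal: 3039 = 8P, so P = 379.88.
Substituting into AD, Y = 1954.38.

P = 379.88, Y = 1954.38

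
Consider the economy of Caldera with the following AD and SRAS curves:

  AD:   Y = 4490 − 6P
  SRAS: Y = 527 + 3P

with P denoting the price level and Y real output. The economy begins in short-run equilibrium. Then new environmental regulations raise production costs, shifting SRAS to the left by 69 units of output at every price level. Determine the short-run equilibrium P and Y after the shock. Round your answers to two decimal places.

P = 448.00, Y = 1802.00

This is a negative supply shock: SRAS shifts left.
New SRAS: Y = 458 + 3P.
Set AD = SRAS: 4490 − 6P = 458 + 3P, so 4032 = 9P and P = 448.00.
Substituting into AD, Y = 1802.00.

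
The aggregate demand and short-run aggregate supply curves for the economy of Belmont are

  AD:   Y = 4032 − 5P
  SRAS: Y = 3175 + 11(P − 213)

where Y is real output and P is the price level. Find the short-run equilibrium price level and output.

P = 200, Y = 3032

Write SRAS as Y = 3175 + 11P − 2343 = 832 + 11P.
Set AD = SRAS: 4032 − 5P = 832 + 11P, so 3200 = 16P and P = 200.
Then Y = 4032 − 5·200 = 3032.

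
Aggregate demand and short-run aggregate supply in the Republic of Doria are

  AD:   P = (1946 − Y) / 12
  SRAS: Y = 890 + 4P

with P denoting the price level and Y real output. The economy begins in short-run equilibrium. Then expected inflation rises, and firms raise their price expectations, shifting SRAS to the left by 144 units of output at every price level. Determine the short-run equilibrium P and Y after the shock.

This is a negative supply shock: SRAS shifts left.
New SRAS: Y = 746 + 4P.
Set AD = SRAS: 1946 − 12P = 746 + 4P, so 1200 = 16P and P = 75.
Y = 1946 − 12·75 = 1046.

P = 75, Y = 1046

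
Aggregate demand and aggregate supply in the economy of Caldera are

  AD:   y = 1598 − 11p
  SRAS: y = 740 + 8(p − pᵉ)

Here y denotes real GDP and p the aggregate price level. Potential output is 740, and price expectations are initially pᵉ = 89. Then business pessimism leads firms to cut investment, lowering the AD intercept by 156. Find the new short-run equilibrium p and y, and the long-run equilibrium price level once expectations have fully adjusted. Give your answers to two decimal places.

AD shifts left: new AD is y = 1442 − 11p. With pᵉ = 89, SRAS is y = 28 + 8p.
Short run: 1442 − 11p = 28 + 8p gives 1414 = 19p, so p = 74.42 and y = 1442 − 11p = 623.37.
y = 623.37 is below potential 740; expectations adjust and SRAS shifts right until y = 740.
Long run: on the new AD curve, 740 = 1442 − 11p gives p = 63.82.

Short run: p = 74.42, y = 623.37. Long run: p = 63.82.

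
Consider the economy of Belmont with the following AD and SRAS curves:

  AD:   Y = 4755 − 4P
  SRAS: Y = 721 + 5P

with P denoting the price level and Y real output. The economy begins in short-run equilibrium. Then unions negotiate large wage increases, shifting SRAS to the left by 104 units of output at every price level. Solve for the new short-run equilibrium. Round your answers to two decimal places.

This is a negative supply shock: SRAS shifts left.
New SRAS: Y = 617 + 5P.
Set AD = SRAS: 4755 − 4P = 617 + 5P, so 4138 = 9P and P = 459.78.
Substituting into AD, Y = 2915.89.

P = 459.78, Y = 2915.89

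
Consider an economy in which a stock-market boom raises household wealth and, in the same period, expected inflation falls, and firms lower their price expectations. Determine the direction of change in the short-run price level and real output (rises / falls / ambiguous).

The first event is a positive demand shock: AD shifts right, which by itself pushes P up and Y up.
The second is a favourable supply shock: SRAS shifts right, which by itself pushes P down and Y up.
The two shocks push P in opposite directions, so the effect on P is ambiguous. Both shocks push Y up, so Y rises.

Price level: ambiguous; output: rises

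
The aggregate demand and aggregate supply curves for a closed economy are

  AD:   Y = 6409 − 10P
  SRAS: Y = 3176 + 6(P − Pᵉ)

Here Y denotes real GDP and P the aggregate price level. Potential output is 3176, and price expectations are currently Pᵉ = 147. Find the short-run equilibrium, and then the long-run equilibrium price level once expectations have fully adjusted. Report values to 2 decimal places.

Short run: with Pᵉ = 147, SRAS is Y = 2294 + 6P. Setting AD = SRAS gives 4115 = 16P, so P = 257.19 and Y = 6409 − 10P = 3837.13.
Output 3837.13 is above potential 3176, so over time expected prices rise and SRAS shifts left until Y returns to 3176.
Long run: Y = 3176 on the AD curve gives 3176 = 6409 − 10P, so P = 323.30.

Short run: P = 257.19, Y = 3837.13. Long run: P = 323.30.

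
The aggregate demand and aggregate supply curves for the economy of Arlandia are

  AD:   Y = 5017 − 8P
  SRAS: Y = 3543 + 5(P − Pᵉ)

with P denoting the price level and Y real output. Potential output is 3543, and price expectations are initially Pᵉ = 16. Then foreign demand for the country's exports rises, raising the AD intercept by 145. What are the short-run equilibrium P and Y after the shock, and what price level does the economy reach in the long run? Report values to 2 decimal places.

Short run: P = 130.69, Y = 4116.46. Long run: P = 202.38.

AD shifts right: new AD is Y = 5162 − 8P. With Pᵉ = 16, SRAS is Y = 3463 + 5P.
Short run: 5162 − 8P = 3463 + 5P gives 1699 = 13P, so P = 130.69 and Y = 5162 − 8P = 4116.46.
Y = 4116.46 is above potential 3543; expectations adjust and SRAS shifts left until Y = 3543.
Long run: on the new AD curve, 3543 = 5162 − 8P gives P = 202.38.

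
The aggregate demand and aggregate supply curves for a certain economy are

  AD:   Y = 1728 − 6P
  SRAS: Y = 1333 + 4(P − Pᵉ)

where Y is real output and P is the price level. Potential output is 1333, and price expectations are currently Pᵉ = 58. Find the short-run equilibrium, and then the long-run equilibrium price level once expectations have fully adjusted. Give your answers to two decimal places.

Short run: P = 62.70, Y = 1351.80. Long run: P = 65.83.

Short run: with Pᵉ = 58, SRAS is Y = 1101 + 4P. Setting AD = SRAS gives 627 = 10P, so P = 62.70 and Y = 1728 − 6P = 1351.80.
Output 1351.80 is above potential 1333, so over time expected prices rise and SRAS shifts left until Y returns to 1333.
Long run: Y = 1333 on the AD curve gives 1333 = 1728 − 6P, so P = 65.83.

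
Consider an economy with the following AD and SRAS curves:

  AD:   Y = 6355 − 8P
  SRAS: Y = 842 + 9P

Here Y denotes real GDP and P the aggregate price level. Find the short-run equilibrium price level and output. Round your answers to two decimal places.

Set AD = SRAS: 6355 − 8P = 842 + 9P, so 5513 = 17P and P = 324.29.
Substituting into AD, Y = 6355 − 8P = 3760.65.

P = 324.29, Y = 3760.65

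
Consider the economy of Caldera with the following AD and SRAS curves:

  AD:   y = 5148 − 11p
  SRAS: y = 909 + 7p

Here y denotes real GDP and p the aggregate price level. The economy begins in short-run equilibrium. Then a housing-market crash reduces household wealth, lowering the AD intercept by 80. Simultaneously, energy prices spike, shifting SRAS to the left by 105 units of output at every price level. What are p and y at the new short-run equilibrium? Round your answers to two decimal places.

After both shocks: AD is y = 5068 − 11p and SRAS is y = 804 + 7p.
Setting them equal: 4264 = 18p, so p = 236.89.
Substituting into AD, y = 2462.22.

p = 236.89, y = 2462.22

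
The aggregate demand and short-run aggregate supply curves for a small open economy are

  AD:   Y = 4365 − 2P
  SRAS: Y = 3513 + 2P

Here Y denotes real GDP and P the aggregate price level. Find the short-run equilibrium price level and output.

Set AD = SRAS: 4365 − 2P = 3513 + 2P, so 852 = 4P and P = 213.
Then Y = 4365 − 2·213 = 3939.

P = 213, Y = 3939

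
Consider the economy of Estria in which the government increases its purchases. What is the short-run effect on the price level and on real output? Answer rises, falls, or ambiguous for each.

This is a positive demand shock: AD shifts right.
Moving along the upward-sloping SRAS curve, P rises and Y rises.

Price level: rises; output: rises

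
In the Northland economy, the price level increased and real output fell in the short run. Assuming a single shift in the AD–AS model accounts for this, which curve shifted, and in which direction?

SRAS shifted left

P rose and Y fell. An AD shift moves P and Y in the same direction; an SRAS shift moves them in opposite directions.
Here P and Y moved in opposite directions, so the SRAS curve shifted.
Since Y fell, SRAS shifted left.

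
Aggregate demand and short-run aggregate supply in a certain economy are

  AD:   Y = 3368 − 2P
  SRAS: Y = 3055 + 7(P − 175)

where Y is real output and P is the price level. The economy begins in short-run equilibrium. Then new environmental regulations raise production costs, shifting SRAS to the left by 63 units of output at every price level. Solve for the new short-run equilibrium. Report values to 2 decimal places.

P = 177.89, Y = 3012.22

This is a negative supply shock: SRAS shifts left.
New SRAS: Y = 1767 + 7P.
Set AD = SRAS: 3368 − 2P = 1767 + 7P, so 1601 = 9P and P = 177.89.
Substituting into AD, Y = 3012.22.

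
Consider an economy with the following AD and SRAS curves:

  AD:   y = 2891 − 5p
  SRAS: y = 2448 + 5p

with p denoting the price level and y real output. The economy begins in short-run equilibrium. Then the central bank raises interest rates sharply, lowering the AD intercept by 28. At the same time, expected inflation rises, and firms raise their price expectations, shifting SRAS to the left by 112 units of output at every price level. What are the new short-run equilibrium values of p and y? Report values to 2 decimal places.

After both shocks: AD is y = 2863 − 5p and SRAS is y = 2336 + 5p.
Setting them equal: 527 = 10p, so p = 52.70.
Substituting into AD, y = 2599.50.

p = 52.70, y = 2599.50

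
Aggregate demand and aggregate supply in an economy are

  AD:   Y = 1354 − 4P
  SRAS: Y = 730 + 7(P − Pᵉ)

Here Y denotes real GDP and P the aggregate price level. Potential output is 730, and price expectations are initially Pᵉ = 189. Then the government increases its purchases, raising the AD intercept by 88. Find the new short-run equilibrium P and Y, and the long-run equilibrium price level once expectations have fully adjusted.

Short run: P = 185, Y = 702. Long run: P = 178.

AD shifts right: new AD is Y = 1442 − 4P. With Pᵉ = 189, SRAS is Y = 7P − 593.
Short run: 1442 − 4P = 7P − 593 gives 2035 = 11P, so P = 185 and Y = 1442 − 4·185 = 702.
Y = 702 is below potential 730; expectations adjust and SRAS shifts right until Y = 730.
Long run: on the new AD curve, 730 = 1442 − 4P gives P = 178.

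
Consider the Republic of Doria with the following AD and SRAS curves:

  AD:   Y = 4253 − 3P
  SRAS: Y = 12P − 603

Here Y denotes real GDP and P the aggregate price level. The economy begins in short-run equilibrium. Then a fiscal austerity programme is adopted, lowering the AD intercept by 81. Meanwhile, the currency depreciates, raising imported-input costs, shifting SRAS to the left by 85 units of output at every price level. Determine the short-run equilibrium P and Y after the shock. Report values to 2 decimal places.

After both shocks: AD is Y = 4172 − 3P and SRAS is Y = 12P − 688.
Setting them equal: 4860 = 15P, so P = 324.00.
Substituting into AD, Y = 3200.00.

P = 324.00, Y = 3200.00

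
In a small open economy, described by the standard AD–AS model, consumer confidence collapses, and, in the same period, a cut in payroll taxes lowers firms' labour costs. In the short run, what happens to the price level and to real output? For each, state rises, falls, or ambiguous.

Price level: falls; output: ambiguous

The first event is a negative demand shock: AD shifts left, which by itself pushes P down and Y down.
The second is a favourable supply shock: SRAS shifts right, which by itself pushes P down and Y up.
Both shocks push P down, so P falls. The two shocks push Y in opposite directions, so the effect on Y is ambiguous.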